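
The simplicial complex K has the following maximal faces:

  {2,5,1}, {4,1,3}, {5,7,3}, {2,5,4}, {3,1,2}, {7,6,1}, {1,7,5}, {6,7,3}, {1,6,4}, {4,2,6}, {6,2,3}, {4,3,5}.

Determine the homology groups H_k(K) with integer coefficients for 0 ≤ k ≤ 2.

Fix the vertex order 1 < 2 < 3 < 4 < 5 < 6 < 7 and write every simplex with vertices in increasing order. Then dim K = 2 and the simplices of K are:

  0-simplices (7): [1], [2], [3], [4], [5], [6], [7]
  1-simplices (18): [1,2], [1,3], [1,4], [1,5], [1,6], [1,7], [2,3], [2,4], [2,5], [2,6], [3,4], [3,5], [3,6], [3,7], [4,5], [4,6], [5,7], [6,7]
  2-simplices (12): [1,2,3], [1,2,5], [1,3,4], [1,4,6], [1,5,7], [1,6,7], [2,3,6], [2,4,5], [2,4,6], [3,4,5], [3,5,7], [3,6,7]

giving chain groups C_0 ≅ Z^7, C_1 ≅ Z^18, C_2 ≅ Z^12.

The boundary map ∂_1: C_1 → C_0 sends each edge [p,q] (with p < q) to q − p. For instance
  ∂[5,7] = [7] − [5].
This gives a 7×18 integer matrix of rank 6; reducing to Smith normal form yields diagonal entries (1,1,1,1,1,1).

Boundary ∂_2: C_2 → C_1 acts by ∂[p,q,r] = [q,r] − [p,r] + [p,q]. For instance
  ∂[3,6,7] = [6,7] − [3,7] + [3,6],
  ∂[3,5,7] = [5,7] − [3,7] + [3,5].
This gives a 18×12 integer matrix of rank 12; reducing to Smith normal form yields diagonal entries (1,1,1,1,1,1,1,1,1,1,1,2).

Reading off H_k = ker ∂_k / im ∂_{k+1}:

  H_0: rank C_0 − rank ∂_1 = 7 − 6 = 1, and the invariant factors of ∂_1 are all 1, so H_0 ≅ Z.
  H_1: rank ker ∂_1 − rank ∂_2 = (18 − 6) − 12 = 0, and ∂_2 has invariant factor 2 > 1, so H_1 ≅ Z/2.
  H_2: rank ker ∂_2 − rank ∂_3 = (12 − 12) − 0 = 0, and there is no ∂_3, so H_2 ≅ 0.

H_0 = Z,  H_1 = Z/2,  H_2 = 0.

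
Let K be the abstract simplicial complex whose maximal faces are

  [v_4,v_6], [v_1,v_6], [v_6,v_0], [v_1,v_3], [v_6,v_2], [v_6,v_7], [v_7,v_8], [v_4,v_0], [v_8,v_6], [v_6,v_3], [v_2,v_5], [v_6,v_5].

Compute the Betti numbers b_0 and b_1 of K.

b_0 = 1, b_1 = 4.

K has 9 vertices, 12 edges.
rank ∂_0 = 0, rank ∂_1 = 8 ⇒ b_0 = 9 − 0 − 8 = 1; all invariant factors of ∂_1 are 1 so no torsion. So H_0 ≅ Z.
rank ∂_1 = 8, rank ∂_2 = 0 ⇒ b_1 = 12 − 8 − 0 = 4. So H_1 ≅ Z^4.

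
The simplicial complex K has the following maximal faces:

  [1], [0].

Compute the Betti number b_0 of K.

b_0 = 2.

Fix the vertex order 0 < 1 and write every simplex with vertices in increasing order. Then dim K = 0 and the simplices of K are:

  0-simplices (2): [0], [1]

Hence C_0 ≅ Z^2.

From H_k ≅ ker(∂_k) / im(∂_{k+1}) we obtain:

  H_0: rank C_0 − rank ∂_1 = 2 − 0 = 2, and there is no ∂_1, so H_0 = Z^2.

Hence the Betti numbers are b_0 = 2.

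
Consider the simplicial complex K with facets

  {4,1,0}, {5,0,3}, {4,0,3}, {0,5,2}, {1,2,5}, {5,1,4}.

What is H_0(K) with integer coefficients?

We work with the vertex ordering 0 < 1 < 2 < 3 < 4 < 5. The simplices of K, each written with vertices in increasing order, are:

  0-simplices (6): [0], [1], [2], [3], [4], [5]
  1-simplices (12): [0,1], [0,2], [0,3], [0,4], [0,5], [1,2], [1,4], [1,5], [2,5], [3,4], [3,5], [4,5]
  2-simplices (6): [0,1,4], [0,2,5], [0,3,4], [0,3,5], [1,2,5], [1,4,5]

Hence C_0 ≅ Z^6, C_1 ≅ Z^12, C_2 ≅ Z^6.

∂_1: C_1 → C_0 sends each edge [p,q] (with p < q) to q − p.
The resulting 6×12 matrix has rank 5, and its Smith normal form has invariant factors (1,1,1,1,1).

∂_2: C_2 → C_1 maps a triangle to the signed sum of its edges. For instance
  ∂[1,4,5] = [4,5] − [1,5] + [1,4],
  ∂[0,3,5] = [3,5] − [0,5] + [0,3].
As a 12×6 matrix over Z this has rank 6, with invariant factors (1,1,1,1,1,1).

Now H_k = ker ∂_k / im ∂_{k+1}, so:

  H_0: rank C_0 − rank ∂_1 = 6 − 5 = 1, and the invariant factors of ∂_1 are all 1, so H_0 = Z.

H_0 = Z.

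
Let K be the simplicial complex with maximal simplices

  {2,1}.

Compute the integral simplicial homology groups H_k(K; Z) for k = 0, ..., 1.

Take the total order 1 < 2 on the vertex set. Then K (dimension 1) consists of the simplices:

  0-simplices (2): [1], [2]
  1-simplices (1): [1,2]

Hence C_0 ≅ Z^2, C_1 ≅ Z^1.

The boundary map ∂_1: C_1 → C_0 maps an edge to its endpoints' difference, ∂[p,q] = q − p. For instance
  ∂[1,2] = [2] − [1].
As a 2×1 matrix over Z this has rank 1, with invariant factors (1).

Reading off H_k = ker ∂_k / im ∂_{k+1}:

  H_0: rank C_0 − rank ∂_1 = 2 − 1 = 1, and the invariant factors of ∂_1 are all 1, so H_0 ≅ Z.
  H_1: rank ker ∂_1 − rank ∂_2 = (1 − 1) − 0 = 0, and there is no ∂_2, so H_1 ≅ 0.

(K is a triangulation of the 1-simplex.)

H_0 = Z,  H_1 = 0.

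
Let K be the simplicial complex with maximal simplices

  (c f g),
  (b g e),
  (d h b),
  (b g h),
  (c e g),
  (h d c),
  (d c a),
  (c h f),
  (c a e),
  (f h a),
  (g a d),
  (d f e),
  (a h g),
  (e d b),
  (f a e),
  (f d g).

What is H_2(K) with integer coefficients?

Take the total order a < b < c < d < e < f < g < h on the vertex set. Then K (dimension 2) consists of the simplices:

  0-simplices (8): a, b, c, d, e, f, g, h
  1-simplices (24): ac, ad, ae, af, ag, ah, bd, be, bg, bh, cd, ce, cf, cg, ch, de, df, dg, dh, ef, eg, fg, fh, gh
  2-simplices (16): acd, ace, adg, aef, afh, agh, bde, bdh, beg, bgh, cdh, ceg, cfg, cfh, def, dfg

giving chain groups C_0 ≅ Z^8, C_1 ≅ Z^24, C_2 ≅ Z^16.

∂_1: C_1 → C_0 maps an edge to its endpoints' difference, ∂[p,q] = q − p. For instance
  ∂ah = h − a.
The resulting 8×24 matrix has rank 7, and its Smith normal form has invariant factors (1,1,1,1,1,1,1).

The boundary map ∂_2: C_2 → C_1 acts by ∂[p,q,r] = [q,r] − [p,r] + [p,q]. For instance
  ∂agh = gh − ah + ag,
  ∂def = ef − df + de.
This gives a 24×16 integer matrix of rank 15; reducing to Smith normal form yields diagonal entries (1,1,1,1,1,1,1,1,1,1,1,1,1,1,1).

Now H_k = ker ∂_k / im ∂_{k+1}, so:

  H_2: rank ker ∂_2 − rank ∂_3 = (16 − 15) − 0 = 1, and there is no ∂_3, so H_2 = Z.

H_2 = Z.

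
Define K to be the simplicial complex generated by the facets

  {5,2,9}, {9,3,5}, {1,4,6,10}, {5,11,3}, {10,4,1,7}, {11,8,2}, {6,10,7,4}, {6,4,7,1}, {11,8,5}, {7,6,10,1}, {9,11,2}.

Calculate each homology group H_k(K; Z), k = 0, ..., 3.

Take the total order 1 < 2 < 3 < 4 < 5 < 6 < 7 < 8 < 9 < 10 < 11 on the vertex set. Then K (dimension 3) consists of the simplices:

  0-simplices (11): [1], [2], [3], [4], [5], [6], [7], [8], [9], [10], [11]
  1-simplices (22): (22 of them)
  2-simplices (16): [1,4,6], [1,4,7], [1,4,10], [1,6,7], [1,6,10], [1,7,10], [2,5,9], [2,8,11], [2,9,11], [3,5,9], [3,5,11], [4,6,7], [4,6,10], [4,7,10], [5,8,11], [6,7,10]
  3-simplices (5): [1,4,6,7], [1,4,6,10], [1,4,7,10], [1,6,7,10], [4,6,7,10]

Hence C_0 ≅ Z^11, C_1 ≅ Z^22, C_2 ≅ Z^16, C_3 ≅ Z^5.

The boundary map ∂_1: C_1 → C_0 maps an edge to its endpoints' difference, ∂[p,q] = q − p.
The resulting 11×22 matrix has rank 9, and its Smith normal form has invariant factors (1,1,1,1,1,1,1,1,1).

Boundary ∂_2: C_2 → C_1 sends each 2-simplex [p,q,r] to [q,r] − [p,r] + [p,q]. For instance
  ∂[1,4,7] = [4,7] − [1,7] + [1,4],
  ∂[3,5,11] = [5,11] − [3,11] + [3,5].
As a 22×16 matrix over Z this has rank 12, with invariant factors (1,1,1,1,1,1,1,1,1,1,1,1).

∂_3: C_3 → C_2 sends each 3-simplex σ to the alternating sum Σ_i (−1)^i (σ with its i-th vertex removed). For instance
  ∂[1,4,7,10] = [4,7,10] − [1,7,10] + [1,4,10] − [1,4,7],
  ∂[4,6,7,10] = [6,7,10] − [4,7,10] + [4,6,10] − [4,6,7].
The resulting 16×5 matrix has rank 4, and its Smith normal form has invariant factors (1,1,1,1).

From H_k ≅ ker(∂_k) / im(∂_{k+1}) we obtain:

  H_0: rank C_0 − rank ∂_1 = 11 − 9 = 2, and the invariant factors of ∂_1 are all 1, so H_0 ≅ Z^2.
  H_1: rank ker ∂_1 − rank ∂_2 = (22 − 9) − 12 = 1, and the invariant factors of ∂_2 are all 1, so H_1 ≅ Z.
  H_2: rank ker ∂_2 − rank ∂_3 = (16 − 12) − 4 = 0, and the invariant factors of ∂_3 are all 1, so H_2 ≅ 0.
  H_3: rank ker ∂_3 − rank ∂_4 = (5 − 4) − 0 = 1, and there is no ∂_4, so H_3 ≅ Z.

As a check, the Euler characteristic is 11 − 22 + 16 − 5 = 0, which agrees with 2 − 1 + 0 − 1 = 0.
(K is a triangulation of the disjoint union of the cylinder S^1 x I and the 3-sphere S^3.)

H_0 ≅ Z^2,  H_1 ≅ Z,  H_2 = 0,  H_3 ≅ Z.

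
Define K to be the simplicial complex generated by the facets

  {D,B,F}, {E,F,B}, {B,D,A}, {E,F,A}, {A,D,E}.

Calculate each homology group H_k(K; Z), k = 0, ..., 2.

Fix the vertex order A < B < D < E < F and write every simplex with vertices in increasing order. Then dim K = 2 and the simplices of K are:

  0-simplices (5): A, B, D, E, F
  1-simplices (10): AB, AD, AE, AF, BD, BE, BF, DE, DF, EF
  2-simplices (5): ABD, ADE, AEF, BDF, BEF

Hence C_0 ≅ Z^5, C_1 ≅ Z^10, C_2 ≅ Z^5.

The boundary map ∂_1: C_1 → C_0 is given by ∂[p,q] = [q] − [p]. For instance
  ∂DF = F − D.
As a 5×10 matrix over Z this has rank 4, with invariant factors (1,1,1,1).

Boundary ∂_2: C_2 → C_1 sends each 2-simplex [p,q,r] to [q,r] − [p,r] + [p,q]. For instance
  ∂BDF = DF − BF + BD,
  ∂BEF = EF − BF + BE.
This gives a 10×5 integer matrix of rank 5; reducing to Smith normal form yields diagonal entries (1,1,1,1,1).

From H_k ≅ ker(∂_k) / im(∂_{k+1}) we obtain:

  H_0: rank C_0 − rank ∂_1 = 5 − 4 = 1, and the invariant factors of ∂_1 are all 1, so H_0 ≅ Z.
  H_1: rank ker ∂_1 − rank ∂_2 = (10 − 4) − 5 = 1, and the invariant factors of ∂_2 are all 1, so H_1 ≅ Z.
  H_2: rank ker ∂_2 − rank ∂_3 = (5 − 5) − 0 = 0, and there is no ∂_3, so H_2 ≅ 0.

(K is a triangulation of the Möbius band.)

H_0 = Z,  H_1 = Z,  H_2 = 0.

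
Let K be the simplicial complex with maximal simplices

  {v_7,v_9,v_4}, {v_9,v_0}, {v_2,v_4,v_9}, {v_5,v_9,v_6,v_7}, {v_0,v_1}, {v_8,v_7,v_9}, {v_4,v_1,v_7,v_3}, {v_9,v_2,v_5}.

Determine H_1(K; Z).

H_1 = Z.

Order the vertices as v_0 < v_1 < v_2 < v_3 < v_4 < v_5 < v_6 < v_7 < v_8 < v_9. Listing each simplex with vertices in this order, K has dimension 3 with simplices:

  0-simplices (10): [v_0], [v_1], [v_2], [v_3], [v_4], [v_5], [v_6], [v_7], [v_8], [v_9]
  1-simplices (20): (20 of them)
  2-simplices (12): (12 of them)
  3-simplices (2): [v_1,v_3,v_4,v_7], [v_5,v_6,v_7,v_9]

so the chain groups are C_0 ≅ Z^10, C_1 ≅ Z^20, C_2 ≅ Z^12, C_3 ≅ Z^2.

The boundary map ∂_1: C_1 → C_0 sends each edge [p,q] (with p < q) to q − p.
As a 10×20 matrix over Z this has rank 9, with invariant factors (1,1,1,1,1,1,1,1,1).

Boundary ∂_2: C_2 → C_1 sends each 2-simplex [p,q,r] to [q,r] − [p,r] + [p,q]. For instance
  ∂[v_5,v_7,v_9] = [v_7,v_9] − [v_5,v_9] + [v_5,v_7],
  ∂[v_7,v_8,v_9] = [v_8,v_9] − [v_7,v_9] + [v_7,v_8].
As a 20×12 matrix over Z this has rank 10, with invariant factors (1,1,1,1,1,1,1,1,1,1).

Boundary ∂_3: C_3 → C_2 sends each 3-simplex σ to the alternating sum Σ_i (−1)^i (σ with its i-th vertex removed). For instance
  ∂[v_1,v_3,v_4,v_7] = [v_3,v_4,v_7] − [v_1,v_4,v_7] + [v_1,v_3,v_7] − [v_1,v_3,v_4],
  ∂[v_5,v_6,v_7,v_9] = [v_6,v_7,v_9] − [v_5,v_7,v_9] + [v_5,v_6,v_9] − [v_5,v_6,v_7].
The 12×2 boundary matrix has rank 2 and Smith normal form diag(1,1).

Computing H_k = (kernel of ∂_k) / (image of ∂_{k+1}):

  H_1: rank ker ∂_1 − rank ∂_2 = (20 − 9) − 10 = 1, and the invariant factors of ∂_2 are all 1, so H_1 ≅ Z.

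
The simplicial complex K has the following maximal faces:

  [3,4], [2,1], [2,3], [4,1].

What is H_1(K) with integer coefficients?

H_1 ≅ Z.

Fix the vertex order 1 < 2 < 3 < 4 and write every simplex with vertices in increasing order. Then dim K = 1 and the simplices of K are:

  0-simplices (4): [1], [2], [3], [4]
  1-simplices (4): [1,2], [1,4], [2,3], [3,4]

Hence C_0 ≅ Z^4, C_1 ≅ Z^4.

∂_1: C_1 → C_0 sends each edge [p,q] (with p < q) to q − p. For instance
  ∂[3,4] = [4] − [3].
This gives a 4×4 integer matrix of rank 3; reducing to Smith normal form yields diagonal entries (1,1,1).

Computing H_k = (kernel of ∂_k) / (image of ∂_{k+1}):

  H_1: rank ker ∂_1 − rank ∂_2 = (4 − 3) − 0 = 1, and there is no ∂_2, so H_1 = Z.

(K is a triangulation of the circle S^1.)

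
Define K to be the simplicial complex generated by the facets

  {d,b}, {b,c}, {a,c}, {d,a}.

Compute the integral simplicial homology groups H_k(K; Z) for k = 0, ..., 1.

H_0 ≅ Z,  H_1 ≅ Z.

Take the total order a < b < c < d on the vertex set. Then K (dimension 1) consists of the simplices:

  0-simplices (4): a, b, c, d
  1-simplices (4): ac, ad, bc, bd

so the chain groups are C_0 ≅ Z^4, C_1 ≅ Z^4.

The boundary map ∂_1: C_1 → C_0 maps an edge to its endpoints' difference, ∂[p,q] = q − p.
This gives a 4×4 integer matrix of rank 3; reducing to Smith normal form yields diagonal entries (1,1,1).

Reading off H_k = ker ∂_k / im ∂_{k+1}:

  H_0: rank C_0 − rank ∂_1 = 4 − 3 = 1, and the invariant factors of ∂_1 are all 1, so H_0 = Z.
  H_1: rank ker ∂_1 − rank ∂_2 = (4 − 3) − 0 = 1, and there is no ∂_2, so H_1 = Z.

As a check, the Euler characteristic is 4 − 4 = 0, which agrees with 1 − 1 = 0.
(K is a triangulation of the circle S^1.)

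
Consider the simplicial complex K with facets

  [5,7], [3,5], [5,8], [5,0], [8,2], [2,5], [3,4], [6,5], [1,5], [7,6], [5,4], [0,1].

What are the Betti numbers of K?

K has 9 vertices, 12 edges.
rank ∂_0 = 0, rank ∂_1 = 8 ⇒ b_0 = 9 − 0 − 8 = 1; all invariant factors of ∂_1 are 1 so no torsion. So H_0 = Z.
rank ∂_1 = 8, rank ∂_2 = 0 ⇒ b_1 = 12 − 8 − 0 = 4. So H_1 = Z^4.

b_0 = 1, b_1 = 4.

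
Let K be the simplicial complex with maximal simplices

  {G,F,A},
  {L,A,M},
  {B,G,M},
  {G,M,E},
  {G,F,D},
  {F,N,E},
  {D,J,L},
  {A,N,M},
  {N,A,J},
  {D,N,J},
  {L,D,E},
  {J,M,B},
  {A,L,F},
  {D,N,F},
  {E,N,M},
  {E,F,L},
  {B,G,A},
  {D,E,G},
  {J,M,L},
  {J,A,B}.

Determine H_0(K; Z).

K has 10 vertices, 30 edges, 20 triangles.
rank ∂_0 = 0, rank ∂_1 = 9 ⇒ b_0 = 10 − 0 − 9 = 1; all invariant factors of ∂_1 are 1 so no torsion. So H_0 ≅ Z.

H_0 ≅ Z.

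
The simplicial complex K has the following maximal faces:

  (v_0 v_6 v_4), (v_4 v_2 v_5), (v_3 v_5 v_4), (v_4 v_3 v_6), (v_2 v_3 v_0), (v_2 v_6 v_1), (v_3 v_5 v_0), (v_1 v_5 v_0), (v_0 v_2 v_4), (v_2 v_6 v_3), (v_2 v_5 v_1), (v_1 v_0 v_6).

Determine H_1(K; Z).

We work with the vertex ordering v_0 < v_1 < v_2 < v_3 < v_4 < v_5 < v_6. The simplices of K, each written with vertices in increasing order, are:

  0-simplices (7): [v_0], [v_1], [v_2], [v_3], [v_4], [v_5], [v_6]
  1-simplices (18): (18 of them)
  2-simplices (12): (12 of them)

Hence C_0 ≅ Z^7, C_1 ≅ Z^18, C_2 ≅ Z^12.

∂_1: C_1 → C_0 sends each edge [p,q] (with p < q) to q − p. For instance
  ∂[v_4,v_6] = [v_6] − [v_4].
As a 7×18 matrix over Z this has rank 6, with invariant factors (1,1,1,1,1,1).

Boundary ∂_2: C_2 → C_1 sends each 2-simplex [p,q,r] to [q,r] − [p,r] + [p,q]. For instance
  ∂[v_1,v_2,v_6] = [v_2,v_6] − [v_1,v_6] + [v_1,v_2],
  ∂[v_3,v_4,v_6] = [v_4,v_6] − [v_3,v_6] + [v_3,v_4].
The 18×12 boundary matrix has rank 12 and Smith normal form diag(1,1,1,1,1,1,1,1,1,1,1,2).

Reading off H_k = ker ∂_k / im ∂_{k+1}:

  H_1: rank ker ∂_1 − rank ∂_2 = (18 − 6) − 12 = 0, and ∂_2 has invariant factor 2 > 1, so H_1 ≅ Z/2.

H_1 ≅ Z/2.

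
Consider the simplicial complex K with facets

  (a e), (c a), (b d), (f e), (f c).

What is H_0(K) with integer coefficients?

H_0 = Z^2.

We work with the vertex ordering a < b < c < d < e < f. The simplices of K, each written with vertices in increasing order, are:

  0-simplices (6): a, b, c, d, e, f
  1-simplices (5): ac, ae, bd, cf, ef

Hence C_0 ≅ Z^6, C_1 ≅ Z^5.

Boundary ∂_1: C_1 → C_0 is given by ∂[p,q] = [q] − [p]. For instance
  ∂ae = e − a.
The resulting 6×5 matrix has rank 4, and its Smith normal form has invariant factors (1,1,1,1).

From H_k ≅ ker(∂_k) / im(∂_{k+1}) we obtain:

  H_0: rank C_0 − rank ∂_1 = 6 − 4 = 2, and the invariant factors of ∂_1 are all 1, so H_0 ≅ Z^2.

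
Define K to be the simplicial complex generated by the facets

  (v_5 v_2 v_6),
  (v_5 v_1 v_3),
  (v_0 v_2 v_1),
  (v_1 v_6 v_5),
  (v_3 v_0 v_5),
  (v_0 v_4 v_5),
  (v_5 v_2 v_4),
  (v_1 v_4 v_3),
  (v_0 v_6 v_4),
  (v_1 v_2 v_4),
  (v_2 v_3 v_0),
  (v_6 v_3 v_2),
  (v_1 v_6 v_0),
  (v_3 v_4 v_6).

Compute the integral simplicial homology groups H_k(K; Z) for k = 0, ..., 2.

Fix the vertex order v_0 < v_1 < v_2 < v_3 < v_4 < v_5 < v_6 and write every simplex with vertices in increasing order. Then dim K = 2 and the simplices of K are:

  0-simplices (7): [v_0], [v_1], [v_2], [v_3], [v_4], [v_5], [v_6]
  1-simplices (21): (21 of them)
  2-simplices (14): (14 of them)

so the chain groups are C_0 ≅ Z^7, C_1 ≅ Z^21, C_2 ≅ Z^14.

The boundary map ∂_1: C_1 → C_0 is given by ∂[p,q] = [q] − [p]. For instance
  ∂[v_3,v_4] = [v_4] − [v_3].
The resulting 7×21 matrix has rank 6, and its Smith normal form has invariant factors (1,1,1,1,1,1).

∂_2: C_2 → C_1 maps a triangle to the signed sum of its edges. For instance
  ∂[v_1,v_5,v_6] = [v_5,v_6] − [v_1,v_6] + [v_1,v_5],
  ∂[v_0,v_1,v_2] = [v_1,v_2] − [v_0,v_2] + [v_0,v_1].
The 21×14 boundary matrix has rank 13 and Smith normal form diag(1,1,1,1,1,1,1,1,1,1,1,1,1).

Computing H_k = (kernel of ∂_k) / (image of ∂_{k+1}):

  H_0: rank C_0 − rank ∂_1 = 7 − 6 = 1, and the invariant factors of ∂_1 are all 1, so H_0 ≅ Z.
  H_1: rank ker ∂_1 − rank ∂_2 = (21 − 6) − 13 = 2, and the invariant factors of ∂_2 are all 1, so H_1 ≅ Z^2.
  H_2: rank ker ∂_2 − rank ∂_3 = (14 − 13) − 0 = 1, and there is no ∂_3, so H_2 ≅ Z.

(K is a triangulation of the torus T^2.)

H_0 ≅ Z,  H_1 ≅ Z^2,  H_2 ≅ Z.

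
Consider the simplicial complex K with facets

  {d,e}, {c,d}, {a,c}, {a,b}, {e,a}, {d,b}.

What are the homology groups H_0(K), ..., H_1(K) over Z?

H_0 ≅ Z,  H_1 ≅ Z^2.

We work with the vertex ordering a < b < c < d < e. The simplices of K, each written with vertices in increasing order, are:

  0-simplices (5): a, b, c, d, e
  1-simplices (6): ab, ac, ae, bd, cd, de

so the chain groups are C_0 ≅ Z^5, C_1 ≅ Z^6.

The boundary map ∂_1: C_1 → C_0 sends each edge [p,q] (with p < q) to q − p.
This gives a 5×6 integer matrix of rank 4; reducing to Smith normal form yields diagonal entries (1,1,1,1).

Reading off H_k = ker ∂_k / im ∂_{k+1}:

  H_0: rank C_0 − rank ∂_1 = 5 − 4 = 1, and the invariant factors of ∂_1 are all 1, so H_0 = Z.
  H_1: rank ker ∂_1 − rank ∂_2 = (6 − 4) − 0 = 2, and there is no ∂_2, so H_1 = Z^2.

As a check, the Euler characteristic is 5 − 6 = -1, which agrees with 1 − 2 = -1.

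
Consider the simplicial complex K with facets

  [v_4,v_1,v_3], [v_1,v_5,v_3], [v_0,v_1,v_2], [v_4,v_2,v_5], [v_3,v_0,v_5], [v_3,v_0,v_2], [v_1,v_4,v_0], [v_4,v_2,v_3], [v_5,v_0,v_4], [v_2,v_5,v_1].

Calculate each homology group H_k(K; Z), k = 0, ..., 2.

K has 6 vertices, 15 edges, 10 triangles.
rank ∂_0 = 0, rank ∂_1 = 5 ⇒ b_0 = 6 − 0 − 5 = 1; all invariant factors of ∂_1 are 1 so no torsion. So H_0 = Z.
rank ∂_1 = 5, rank ∂_2 = 10 ⇒ b_1 = 15 − 5 − 10 = 0; ∂_2 has invariant factor(s) [2] giving torsion. So H_1 = Z/2Z.
rank ∂_2 = 10, rank ∂_3 = 0 ⇒ b_2 = 10 − 10 − 0 = 0. So H_2 = 0.

H_0 ≅ Z,  H_1 ≅ Z/2Z,  H_2 = 0.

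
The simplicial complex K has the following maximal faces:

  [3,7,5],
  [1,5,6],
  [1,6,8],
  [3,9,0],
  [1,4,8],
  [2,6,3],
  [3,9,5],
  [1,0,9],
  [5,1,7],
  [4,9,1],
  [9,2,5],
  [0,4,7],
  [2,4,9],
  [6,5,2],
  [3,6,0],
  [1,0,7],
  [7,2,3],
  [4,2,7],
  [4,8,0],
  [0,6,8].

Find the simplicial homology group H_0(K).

H_0 = Z.

We work with the vertex ordering 0 < 1 < 2 < 3 < 4 < 5 < 6 < 7 < 8 < 9. The simplices of K, each written with vertices in increasing order, are:

  0-simplices (10): [0], [1], [2], [3], [4], [5], [6], [7], [8], [9]
  1-simplices (30): (30 of them)
  2-simplices (20): (20 of them)

Hence C_0 ≅ Z^10, C_1 ≅ Z^30, C_2 ≅ Z^20.

∂_1: C_1 → C_0 maps an edge to its endpoints' difference, ∂[p,q] = q − p. For instance
  ∂[2,9] = [9] − [2].
The 10×30 boundary matrix has rank 9 and Smith normal form diag(1,1,1,1,1,1,1,1,1).

Boundary ∂_2: C_2 → C_1 sends each 2-simplex [p,q,r] to [q,r] − [p,r] + [p,q]. For instance
  ∂[2,5,6] = [5,6] − [2,6] + [2,5],
  ∂[1,5,6] = [5,6] − [1,6] + [1,5].
As a 30×20 matrix over Z this has rank 20, with invariant factors (1,1,1,1,1,1,1,1,1,1,1,1,1,1,1,1,1,1,1,2).

From H_k ≅ ker(∂_k) / im(∂_{k+1}) we obtain:

  H_0: rank C_0 − rank ∂_1 = 10 − 9 = 1, and the invariant factors of ∂_1 are all 1, so H_0 = Z.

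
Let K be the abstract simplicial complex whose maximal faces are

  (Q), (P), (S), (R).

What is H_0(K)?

K has 4 vertices.
rank ∂_0 = 0, rank ∂_1 = 0 ⇒ b_0 = 4 − 0 − 0 = 4. So H_0 = Z^4.

H_0 = Z^4.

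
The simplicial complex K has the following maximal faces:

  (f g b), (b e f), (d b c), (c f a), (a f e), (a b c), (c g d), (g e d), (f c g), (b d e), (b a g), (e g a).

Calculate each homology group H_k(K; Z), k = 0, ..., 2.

H_0 = Z,  H_1 = Z_2,  H_2 = 0.

Fix the vertex order a < b < c < d < e < f < g and write every simplex with vertices in increasing order. Then dim K = 2 and the simplices of K are:

  0-simplices (7): a, b, c, d, e, f, g
  1-simplices (18): ab, ac, ae, af, ag, bc, bd, be, bf, bg, cd, cf, cg, de, dg, ef, eg, fg
  2-simplices (12): abc, abg, acf, aef, aeg, bcd, bde, bef, bfg, cdg, cfg, deg

Hence C_0 ≅ Z^7, C_1 ≅ Z^18, C_2 ≅ Z^12.

The boundary map ∂_1: C_1 → C_0 is given by ∂[p,q] = [q] − [p]. For instance
  ∂eg = g − e.
As a 7×18 matrix over Z this has rank 6, with invariant factors (1,1,1,1,1,1).

The boundary map ∂_2: C_2 → C_1 acts by ∂[p,q,r] = [q,r] − [p,r] + [p,q]. For instance
  ∂bcd = cd − bd + bc,
  ∂abg = bg − ag + ab.
As a 18×12 matrix over Z this has rank 12, with invariant factors (1,1,1,1,1,1,1,1,1,1,1,2).

From H_k ≅ ker(∂_k) / im(∂_{k+1}) we obtain:

  H_0: rank C_0 − rank ∂_1 = 7 − 6 = 1, and the invariant factors of ∂_1 are all 1, so H_0 = Z.
  H_1: rank ker ∂_1 − rank ∂_2 = (18 − 6) − 12 = 0, and ∂_2 has invariant factor 2 > 1, so H_1 = Z_2.
  H_2: rank ker ∂_2 − rank ∂_3 = (12 − 12) − 0 = 0, and there is no ∂_3, so H_2 = 0.

As a check, the Euler characteristic is 7 − 18 + 12 = 1, which agrees with 1 − 0 + 0 = 1.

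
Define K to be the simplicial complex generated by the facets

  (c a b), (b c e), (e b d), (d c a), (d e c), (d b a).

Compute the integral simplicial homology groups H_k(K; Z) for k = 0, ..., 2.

H_0 ≅ Z,  H_1 = 0,  H_2 ≅ Z.

Take the total order a < b < c < d < e on the vertex set. Then K (dimension 2) consists of the simplices:

  0-simplices (5): a, b, c, d, e
  1-simplices (9): ab, ac, ad, bc, bd, be, cd, ce, de
  2-simplices (6): abc, abd, acd, bce, bde, cde

Hence C_0 ≅ Z^5, C_1 ≅ Z^9, C_2 ≅ Z^6.

∂_1: C_1 → C_0 maps an edge to its endpoints' difference, ∂[p,q] = q − p. For instance
  ∂ac = c − a.
The 5×9 boundary matrix has rank 4 and Smith normal form diag(1,1,1,1).

∂_2: C_2 → C_1 sends each 2-simplex [p,q,r] to [q,r] − [p,r] + [p,q]. For instance
  ∂abc = bc − ac + ab,
  ∂acd = cd − ad + ac.
The resulting 9×6 matrix has rank 5, and its Smith normal form has invariant factors (1,1,1,1,1).

Reading off H_k = ker ∂_k / im ∂_{k+1}:

  H_0: rank C_0 − rank ∂_1 = 5 − 4 = 1, and the invariant factors of ∂_1 are all 1, so H_0 = Z.
  H_1: rank ker ∂_1 − rank ∂_2 = (9 − 4) − 5 = 0, and the invariant factors of ∂_2 are all 1, so H_1 = 0.
  H_2: rank ker ∂_2 − rank ∂_3 = (6 − 5) − 0 = 1, and there is no ∂_3, so H_2 = Z.

As a check, the Euler characteristic is 5 − 9 + 6 = 2, which agrees with 1 − 0 + 1 = 2.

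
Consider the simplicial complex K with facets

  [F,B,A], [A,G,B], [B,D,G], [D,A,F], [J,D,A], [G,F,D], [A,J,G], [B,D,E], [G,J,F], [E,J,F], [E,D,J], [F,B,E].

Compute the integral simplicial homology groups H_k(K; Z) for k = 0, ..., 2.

H_0 = Z,  H_1 = Z/2,  H_2 = 0.

K has 7 vertices, 18 edges, 12 triangles.
rank ∂_0 = 0, rank ∂_1 = 6 ⇒ b_0 = 7 − 0 − 6 = 1; all invariant factors of ∂_1 are 1 so no torsion. So H_0 = Z.
rank ∂_1 = 6, rank ∂_2 = 12 ⇒ b_1 = 18 − 6 − 12 = 0; ∂_2 has invariant factor(s) [2] giving torsion. So H_1 = Z/2.
rank ∂_2 = 12, rank ∂_3 = 0 ⇒ b_2 = 12 − 12 − 0 = 0. So H_2 = 0.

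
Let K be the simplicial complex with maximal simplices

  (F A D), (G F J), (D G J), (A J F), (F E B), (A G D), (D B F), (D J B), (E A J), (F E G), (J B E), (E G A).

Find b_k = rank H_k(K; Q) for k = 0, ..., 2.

Take the total order A < B < D < E < F < G < J on the vertex set. Then K (dimension 2) consists of the simplices:

  0-simplices (7): A, B, D, E, F, G, J
  1-simplices (18): AD, AE, AF, AG, AJ, BD, BE, BF, BJ, DF, DG, DJ, EF, EG, EJ, FG, FJ, GJ
  2-simplices (12): ADF, ADG, AEG, AEJ, AFJ, BDF, BDJ, BEF, BEJ, DGJ, EFG, FGJ

so the chain groups are C_0 ≅ Z^7, C_1 ≅ Z^18, C_2 ≅ Z^12.

∂_1: C_1 → C_0 is given by ∂[p,q] = [q] − [p]. For instance
  ∂BD = D − B.
As a 7×18 matrix over Z this has rank 6, with invariant factors (1,1,1,1,1,1).

The boundary map ∂_2: C_2 → C_1 maps a triangle to the signed sum of its edges. For instance
  ∂AEJ = EJ − AJ + AE,
  ∂BEF = EF − BF + BE.
The resulting 18×12 matrix has rank 12, and its Smith normal form has invariant factors (1,1,1,1,1,1,1,1,1,1,1,2).

Now H_k = ker ∂_k / im ∂_{k+1}, so:

  H_0: rank C_0 − rank ∂_1 = 7 − 6 = 1, and the invariant factors of ∂_1 are all 1, so H_0 ≅ Z.
  H_1: rank ker ∂_1 − rank ∂_2 = (18 − 6) − 12 = 0, and ∂_2 has invariant factor 2 > 1, so H_1 ≅ Z/2.
  H_2: rank ker ∂_2 − rank ∂_3 = (12 − 12) − 0 = 0, and there is no ∂_3, so H_2 ≅ 0.

As a check, the Euler characteristic is 7 − 18 + 12 = 1, which agrees with 1 − 0 + 0 = 1.
(K is a triangulation of the real projective plane RP^2.)

Hence the Betti numbers are b_0 = 1, b_1 = 0, b_2 = 0.

b_0 = 1, b_1 = 0, b_2 = 0.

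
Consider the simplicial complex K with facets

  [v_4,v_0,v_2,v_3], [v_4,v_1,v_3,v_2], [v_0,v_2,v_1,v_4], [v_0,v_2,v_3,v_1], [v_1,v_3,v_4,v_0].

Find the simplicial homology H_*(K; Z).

We work with the vertex ordering v_0 < v_1 < v_2 < v_3 < v_4. The simplices of K, each written with vertices in increasing order, are:

  0-simplices (5): [v_0], [v_1], [v_2], [v_3], [v_4]
  1-simplices (10): [v_0,v_1], [v_0,v_2], [v_0,v_3], [v_0,v_4], [v_1,v_2], [v_1,v_3], [v_1,v_4], [v_2,v_3], [v_2,v_4], [v_3,v_4]
  2-simplices (10): [v_0,v_1,v_2], [v_0,v_1,v_3], [v_0,v_1,v_4], [v_0,v_2,v_3], [v_0,v_2,v_4], [v_0,v_3,v_4], [v_1,v_2,v_3], [v_1,v_2,v_4], [v_1,v_3,v_4], [v_2,v_3,v_4]
  3-simplices (5): [v_0,v_1,v_2,v_3], [v_0,v_1,v_2,v_4], [v_0,v_1,v_3,v_4], [v_0,v_2,v_3,v_4], [v_1,v_2,v_3,v_4]

so the chain groups are C_0 ≅ Z^5, C_1 ≅ Z^10, C_2 ≅ Z^10, C_3 ≅ Z^5.

Boundary ∂_1: C_1 → C_0 sends each edge [p,q] (with p < q) to q − p.
This gives a 5×10 integer matrix of rank 4; reducing to Smith normal form yields diagonal entries (1,1,1,1).

∂_2: C_2 → C_1 sends each 2-simplex [p,q,r] to [q,r] − [p,r] + [p,q]. For instance
  ∂[v_2,v_3,v_4] = [v_3,v_4] − [v_2,v_4] + [v_2,v_3],
  ∂[v_1,v_2,v_4] = [v_2,v_4] − [v_1,v_4] + [v_1,v_2].
The resulting 10×10 matrix has rank 6, and its Smith normal form has invariant factors (1,1,1,1,1,1).

The boundary map ∂_3: C_3 → C_2 sends each 3-simplex σ to the alternating sum Σ_i (−1)^i (σ with its i-th vertex removed). For instance
  ∂[v_0,v_1,v_2,v_4] = [v_1,v_2,v_4] − [v_0,v_2,v_4] + [v_0,v_1,v_4] − [v_0,v_1,v_2],
  ∂[v_1,v_2,v_3,v_4] = [v_2,v_3,v_4] − [v_1,v_3,v_4] + [v_1,v_2,v_4] − [v_1,v_2,v_3].
As a 10×5 matrix over Z this has rank 4, with invariant factors (1,1,1,1).

Reading off H_k = ker ∂_k / im ∂_{k+1}:

  H_0: rank C_0 − rank ∂_1 = 5 − 4 = 1, and the invariant factors of ∂_1 are all 1, so H_0 ≅ Z.
  H_1: rank ker ∂_1 − rank ∂_2 = (10 − 4) − 6 = 0, and the invariant factors of ∂_2 are all 1, so H_1 ≅ 0.
  H_2: rank ker ∂_2 − rank ∂_3 = (10 − 6) − 4 = 0, and the invariant factors of ∂_3 are all 1, so H_2 ≅ 0.
  H_3: rank ker ∂_3 − rank ∂_4 = (5 − 4) − 0 = 1, and there is no ∂_4, so H_3 ≅ Z.

As a check, the Euler characteristic is 5 − 10 + 10 − 5 = 0, which agrees with 1 − 0 + 0 − 1 = 0.

H_0 ≅ Z,  H_1 = 0,  H_2 = 0,  H_3 ≅ Z.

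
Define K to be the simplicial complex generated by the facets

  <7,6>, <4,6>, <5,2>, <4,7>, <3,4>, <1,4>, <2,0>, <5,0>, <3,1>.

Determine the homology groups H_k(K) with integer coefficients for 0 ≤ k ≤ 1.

Take the total order 0 < 1 < 2 < 3 < 4 < 5 < 6 < 7 on the vertex set. Then K (dimension 1) consists of the simplices:

  0-simplices (8): [0], [1], [2], [3], [4], [5], [6], [7]
  1-simplices (9): [0,2], [0,5], [1,3], [1,4], [2,5], [3,4], [4,6], [4,7], [6,7]

so the chain groups are C_0 ≅ Z^8, C_1 ≅ Z^9.

∂_1: C_1 → C_0 sends each edge [p,q] (with p < q) to q − p. For instance
  ∂[6,7] = [7] − [6].
This gives a 8×9 integer matrix of rank 6; reducing to Smith normal form yields diagonal entries (1,1,1,1,1,1).

Computing H_k = (kernel of ∂_k) / (image of ∂_{k+1}):

  H_0: rank C_0 − rank ∂_1 = 8 − 6 = 2, and the invariant factors of ∂_1 are all 1, so H_0 ≅ Z^2.
  H_1: rank ker ∂_1 − rank ∂_2 = (9 − 6) − 0 = 3, and there is no ∂_2, so H_1 ≅ Z^3.

H_0 ≅ Z^2,  H_1 ≅ Z^3.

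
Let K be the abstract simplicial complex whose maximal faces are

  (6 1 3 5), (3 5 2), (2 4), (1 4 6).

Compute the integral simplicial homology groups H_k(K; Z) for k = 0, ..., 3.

H_0 ≅ Z,  H_1 ≅ Z,  H_2 = 0,  H_3 = 0.

We work with the vertex ordering 1 < 2 < 3 < 4 < 5 < 6. The simplices of K, each written with vertices in increasing order, are:

  0-simplices (6): [1], [2], [3], [4], [5], [6]
  1-simplices (11): [1,3], [1,4], [1,5], [1,6], [2,3], [2,4], [2,5], [3,5], [3,6], [4,6], [5,6]
  2-simplices (6): [1,3,5], [1,3,6], [1,4,6], [1,5,6], [2,3,5], [3,5,6]
  3-simplices (1): [1,3,5,6]

Hence C_0 ≅ Z^6, C_1 ≅ Z^11, C_2 ≅ Z^6, C_3 ≅ Z^1.

The boundary map ∂_1: C_1 → C_0 is given by ∂[p,q] = [q] − [p].
The 6×11 boundary matrix has rank 5 and Smith normal form diag(1,1,1,1,1).

The boundary map ∂_2: C_2 → C_1 sends each 2-simplex [p,q,r] to [q,r] − [p,r] + [p,q]. For instance
  ∂[2,3,5] = [3,5] − [2,5] + [2,3],
  ∂[1,5,6] = [5,6] − [1,6] + [1,5].
This gives a 11×6 integer matrix of rank 5; reducing to Smith normal form yields diagonal entries (1,1,1,1,1).

Boundary ∂_3: C_3 → C_2 sends each 3-simplex σ to the alternating sum Σ_i (−1)^i (σ with its i-th vertex removed). For instance
  ∂[1,3,5,6] = [3,5,6] − [1,5,6] + [1,3,6] − [1,3,5].
The 6×1 boundary matrix has rank 1 and Smith normal form diag(1).

Now H_k = ker ∂_k / im ∂_{k+1}, so:

  H_0: rank C_0 − rank ∂_1 = 6 − 5 = 1, and the invariant factors of ∂_1 are all 1, so H_0 = Z.
  H_1: rank ker ∂_1 − rank ∂_2 = (11 − 5) − 5 = 1, and the invariant factors of ∂_2 are all 1, so H_1 = Z.
  H_2: rank ker ∂_2 − rank ∂_3 = (6 − 5) − 1 = 0, and the invariant factors of ∂_3 are all 1, so H_2 = 0.
  H_3: rank ker ∂_3 − rank ∂_4 = (1 − 1) − 0 = 0, and there is no ∂_4, so H_3 = 0.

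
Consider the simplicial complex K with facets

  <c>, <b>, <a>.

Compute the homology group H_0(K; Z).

Order the vertices as a < b < c. Listing each simplex with vertices in this order, K has dimension 0 with simplices:

  0-simplices (3): a, b, c

giving chain groups C_0 ≅ Z^3.

Computing H_k = (kernel of ∂_k) / (image of ∂_{k+1}):

  H_0: rank C_0 − rank ∂_1 = 3 − 0 = 3, and there is no ∂_1, so H_0 ≅ Z^3.

H_0 ≅ Z^3.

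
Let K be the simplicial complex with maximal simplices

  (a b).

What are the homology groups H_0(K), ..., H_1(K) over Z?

H_0 ≅ Z,  H_1 = 0.

Fix the vertex order a < b and write every simplex with vertices in increasing order. Then dim K = 1 and the simplices of K are:

  0-simplices (2): a, b
  1-simplices (1): ab

Hence C_0 ≅ Z^2, C_1 ≅ Z^1.

The boundary map ∂_1: C_1 → C_0 sends each edge [p,q] (with p < q) to q − p. For instance
  ∂ab = b − a.
The 2×1 boundary matrix has rank 1 and Smith normal form diag(1).

Computing H_k = (kernel of ∂_k) / (image of ∂_{k+1}):

  H_0: rank C_0 − rank ∂_1 = 2 − 1 = 1, and the invariant factors of ∂_1 are all 1, so H_0 ≅ Z.
  H_1: rank ker ∂_1 − rank ∂_2 = (1 − 1) − 0 = 0, and there is no ∂_2, so H_1 ≅ 0.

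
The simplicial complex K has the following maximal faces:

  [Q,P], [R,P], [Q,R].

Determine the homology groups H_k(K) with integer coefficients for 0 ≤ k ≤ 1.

Take the total order P < Q < R on the vertex set. Then K (dimension 1) consists of the simplices:

  0-simplices (3): P, Q, R
  1-simplices (3): PQ, PR, QR

Hence C_0 ≅ Z^3, C_1 ≅ Z^3.

Boundary ∂_1: C_1 → C_0 maps an edge to its endpoints' difference, ∂[p,q] = q − p. For instance
  ∂PR = R − P.
The 3×3 boundary matrix has rank 2 and Smith normal form diag(1,1).

Computing H_k = (kernel of ∂_k) / (image of ∂_{k+1}):

  H_0: rank C_0 − rank ∂_1 = 3 − 2 = 1, and the invariant factors of ∂_1 are all 1, so H_0 = Z.
  H_1: rank ker ∂_1 − rank ∂_2 = (3 − 2) − 0 = 1, and there is no ∂_2, so H_1 = Z.

As a check, the Euler characteristic is 3 − 3 = 0, which agrees with 1 − 1 = 0.

H_0 = Z,  H_1 = Z.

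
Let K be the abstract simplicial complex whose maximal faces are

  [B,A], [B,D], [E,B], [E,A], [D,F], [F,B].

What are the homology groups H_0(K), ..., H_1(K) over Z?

Fix the vertex order A < B < D < E < F and write every simplex with vertices in increasing order. Then dim K = 1 and the simplices of K are:

  0-simplices (5): A, B, D, E, F
  1-simplices (6): AB, AE, BD, BE, BF, DF

giving chain groups C_0 ≅ Z^5, C_1 ≅ Z^6.

The boundary map ∂_1: C_1 → C_0 sends each edge [p,q] (with p < q) to q − p. For instance
  ∂DF = F − D.
The 5×6 boundary matrix has rank 4 and Smith normal form diag(1,1,1,1).

Reading off H_k = ker ∂_k / im ∂_{k+1}:

  H_0: rank C_0 − rank ∂_1 = 5 − 4 = 1, and the invariant factors of ∂_1 are all 1, so H_0 ≅ Z.
  H_1: rank ker ∂_1 − rank ∂_2 = (6 − 4) − 0 = 2, and there is no ∂_2, so H_1 ≅ Z^2.

As a check, the Euler characteristic is 5 − 6 = -1, which agrees with 1 − 2 = -1.

H_0 ≅ Z,  H_1 ≅ Z^2.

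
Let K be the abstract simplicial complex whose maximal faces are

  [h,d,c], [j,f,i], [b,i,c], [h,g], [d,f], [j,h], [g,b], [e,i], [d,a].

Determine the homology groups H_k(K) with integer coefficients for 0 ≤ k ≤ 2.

K has 10 vertices, 15 edges, 3 triangles.
rank ∂_0 = 0, rank ∂_1 = 9 ⇒ b_0 = 10 − 0 − 9 = 1; all invariant factors of ∂_1 are 1 so no torsion. So H_0 = Z.
rank ∂_1 = 9, rank ∂_2 = 3 ⇒ b_1 = 15 − 9 − 3 = 3; all invariant factors of ∂_2 are 1 so no torsion. So H_1 = Z^3.
rank ∂_2 = 3, rank ∂_3 = 0 ⇒ b_2 = 3 − 3 − 0 = 0. So H_2 = 0.

H_0 ≅ Z,  H_1 ≅ Z^3,  H_2 = 0.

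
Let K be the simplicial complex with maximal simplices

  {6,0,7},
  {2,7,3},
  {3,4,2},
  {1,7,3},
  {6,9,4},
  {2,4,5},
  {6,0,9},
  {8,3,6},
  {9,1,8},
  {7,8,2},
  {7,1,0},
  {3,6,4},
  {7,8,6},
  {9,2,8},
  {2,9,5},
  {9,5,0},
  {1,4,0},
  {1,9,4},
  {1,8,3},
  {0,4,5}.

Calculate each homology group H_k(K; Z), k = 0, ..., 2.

H_0 = Z,  H_1 = Z ⊕ Z/2,  H_2 = 0.

We work with the vertex ordering 0 < 1 < 2 < 3 < 4 < 5 < 6 < 7 < 8 < 9. The simplices of K, each written with vertices in increasing order, are:

  0-simplices (10): [0], [1], [2], [3], [4], [5], [6], [7], [8], [9]
  1-simplices (30): (30 of them)
  2-simplices (20): (20 of them)

giving chain groups C_0 ≅ Z^10, C_1 ≅ Z^30, C_2 ≅ Z^20.

The boundary map ∂_1: C_1 → C_0 maps an edge to its endpoints' difference, ∂[p,q] = q − p.
The resulting 10×30 matrix has rank 9, and its Smith normal form has invariant factors (1,1,1,1,1,1,1,1,1).

The boundary map ∂_2: C_2 → C_1 maps a triangle to the signed sum of its edges. For instance
  ∂[1,3,7] = [3,7] − [1,7] + [1,3],
  ∂[0,4,5] = [4,5] − [0,5] + [0,4].
The 30×20 boundary matrix has rank 20 and Smith normal form diag(1,1,1,1,1,1,1,1,1,1,1,1,1,1,1,1,1,1,1,2).

Computing H_k = (kernel of ∂_k) / (image of ∂_{k+1}):

  H_0: rank C_0 − rank ∂_1 = 10 − 9 = 1, and the invariant factors of ∂_1 are all 1, so H_0 = Z.
  H_1: rank ker ∂_1 − rank ∂_2 = (30 − 9) − 20 = 1, and ∂_2 has invariant factor 2 > 1, so H_1 = Z ⊕ Z/2.
  H_2: rank ker ∂_2 − rank ∂_3 = (20 − 20) − 0 = 0, and there is no ∂_3, so H_2 = 0.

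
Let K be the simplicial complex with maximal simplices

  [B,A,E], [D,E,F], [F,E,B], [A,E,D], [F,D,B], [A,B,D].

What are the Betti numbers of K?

b_0 = 1, b_1 = 0, b_2 = 1.

We work with the vertex ordering A < B < D < E < F. The simplices of K, each written with vertices in increasing order, are:

  0-simplices (5): A, B, D, E, F
  1-simplices (9): AB, AD, AE, BD, BE, BF, DE, DF, EF
  2-simplices (6): ABD, ABE, ADE, BDF, BEF, DEF

Hence C_0 ≅ Z^5, C_1 ≅ Z^9, C_2 ≅ Z^6.

∂_1: C_1 → C_0 maps an edge to its endpoints' difference, ∂[p,q] = q − p.
The 5×9 boundary matrix has rank 4 and Smith normal form diag(1,1,1,1).

The boundary map ∂_2: C_2 → C_1 acts by ∂[p,q,r] = [q,r] − [p,r] + [p,q]. For instance
  ∂ABE = BE − AE + AB,
  ∂ADE = DE − AE + AD.
The resulting 9×6 matrix has rank 5, and its Smith normal form has invariant factors (1,1,1,1,1).

Now H_k = ker ∂_k / im ∂_{k+1}, so:

  H_0: rank C_0 − rank ∂_1 = 5 − 4 = 1, and the invariant factors of ∂_1 are all 1, so H_0 = Z.
  H_1: rank ker ∂_1 − rank ∂_2 = (9 − 4) − 5 = 0, and the invariant factors of ∂_2 are all 1, so H_1 = 0.
  H_2: rank ker ∂_2 − rank ∂_3 = (6 − 5) − 0 = 1, and there is no ∂_3, so H_2 = Z.

As a check, the Euler characteristic is 5 − 9 + 6 = 2, which agrees with 1 − 0 + 1 = 2.
(K is a triangulation of the 2-sphere S^2.)

Hence the Betti numbers are b_0 = 1, b_1 = 0, b_2 = 1.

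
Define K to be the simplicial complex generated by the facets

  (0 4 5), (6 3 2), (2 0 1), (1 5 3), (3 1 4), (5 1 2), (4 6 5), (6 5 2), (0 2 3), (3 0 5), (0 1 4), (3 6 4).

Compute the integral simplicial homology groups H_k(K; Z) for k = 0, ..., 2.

Fix the vertex order 0 < 1 < 2 < 3 < 4 < 5 < 6 and write every simplex with vertices in increasing order. Then dim K = 2 and the simplices of K are:

  0-simplices (7): [0], [1], [2], [3], [4], [5], [6]
  1-simplices (18): [0,1], [0,2], [0,3], [0,4], [0,5], [1,2], [1,3], [1,4], [1,5], [2,3], [2,5], [2,6], [3,4], [3,5], [3,6], [4,5], [4,6], [5,6]
  2-simplices (12): [0,1,2], [0,1,4], [0,2,3], [0,3,5], [0,4,5], [1,2,5], [1,3,4], [1,3,5], [2,3,6], [2,5,6], [3,4,6], [4,5,6]

so the chain groups are C_0 ≅ Z^7, C_1 ≅ Z^18, C_2 ≅ Z^12.

The boundary map ∂_1: C_1 → C_0 is given by ∂[p,q] = [q] − [p].
The resulting 7×18 matrix has rank 6, and its Smith normal form has invariant factors (1,1,1,1,1,1).

The boundary map ∂_2: C_2 → C_1 acts by ∂[p,q,r] = [q,r] − [p,r] + [p,q]. For instance
  ∂[0,1,4] = [1,4] − [0,4] + [0,1],
  ∂[2,3,6] = [3,6] − [2,6] + [2,3].
The resulting 18×12 matrix has rank 12, and its Smith normal form has invariant factors (1,1,1,1,1,1,1,1,1,1,1,2).

Now H_k = ker ∂_k / im ∂_{k+1}, so:

  H_0: rank C_0 − rank ∂_1 = 7 − 6 = 1, and the invariant factors of ∂_1 are all 1, so H_0 ≅ Z.
  H_1: rank ker ∂_1 − rank ∂_2 = (18 − 6) − 12 = 0, and ∂_2 has invariant factor 2 > 1, so H_1 ≅ Z/2.
  H_2: rank ker ∂_2 − rank ∂_3 = (12 − 12) − 0 = 0, and there is no ∂_3, so H_2 ≅ 0.

As a check, the Euler characteristic is 7 − 18 + 12 = 1, which agrees with 1 − 0 + 0 = 1.
(K is a triangulation of the real projective plane RP^2.)

H_0 = Z,  H_1 = Z/2,  H_2 = 0.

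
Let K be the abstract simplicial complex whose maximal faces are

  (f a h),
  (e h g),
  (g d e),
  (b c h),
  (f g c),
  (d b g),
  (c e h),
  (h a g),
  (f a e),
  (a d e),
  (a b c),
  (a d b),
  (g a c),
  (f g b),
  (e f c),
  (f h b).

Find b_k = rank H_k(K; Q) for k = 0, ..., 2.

b_0 = 1, b_1 = 2, b_2 = 1.

We work with the vertex ordering a < b < c < d < e < f < g < h. The simplices of K, each written with vertices in increasing order, are:

  0-simplices (8): a, b, c, d, e, f, g, h
  1-simplices (24): ab, ac, ad, ae, af, ag, ah, bc, bd, bf, bg, bh, ce, cf, cg, ch, de, dg, ef, eg, eh, fg, fh, gh
  2-simplices (16): abc, abd, acg, ade, aef, afh, agh, bch, bdg, bfg, bfh, cef, ceh, cfg, deg, egh

giving chain groups C_0 ≅ Z^8, C_1 ≅ Z^24, C_2 ≅ Z^16.

Boundary ∂_1: C_1 → C_0 is given by ∂[p,q] = [q] − [p]. For instance
  ∂ch = h − c.
The 8×24 boundary matrix has rank 7 and Smith normal form diag(1,1,1,1,1,1,1).

Boundary ∂_2: C_2 → C_1 sends each 2-simplex [p,q,r] to [q,r] − [p,r] + [p,q]. For instance
  ∂bfg = fg − bg + bf,
  ∂ade = de − ae + ad.
As a 24×16 matrix over Z this has rank 15, with invariant factors (1,1,1,1,1,1,1,1,1,1,1,1,1,1,1).

Computing H_k = (kernel of ∂_k) / (image of ∂_{k+1}):

  H_0: rank C_0 − rank ∂_1 = 8 − 7 = 1, and the invariant factors of ∂_1 are all 1, so H_0 ≅ Z.
  H_1: rank ker ∂_1 − rank ∂_2 = (24 − 7) − 15 = 2, and the invariant factors of ∂_2 are all 1, so H_1 ≅ Z^2.
  H_2: rank ker ∂_2 − rank ∂_3 = (16 − 15) − 0 = 1, and there is no ∂_3, so H_2 ≅ Z.

As a check, the Euler characteristic is 8 − 24 + 16 = 0, which agrees with 1 − 2 + 1 = 0.

Hence the Betti numbers are b_0 = 1, b_1 = 2, b_2 = 1.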